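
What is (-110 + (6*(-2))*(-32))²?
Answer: 75076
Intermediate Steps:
(-110 + (6*(-2))*(-32))² = (-110 - 12*(-32))² = (-110 + 384)² = 274² = 75076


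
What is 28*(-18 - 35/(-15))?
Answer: -1316/3 ≈ -438.67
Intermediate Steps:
28*(-18 - 35/(-15)) = 28*(-18 - 35*(-1/15)) = 28*(-18 + 7/3) = 28*(-47/3) = -1316/3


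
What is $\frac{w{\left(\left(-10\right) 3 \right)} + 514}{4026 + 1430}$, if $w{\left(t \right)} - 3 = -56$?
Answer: $\frac{461}{5456} \approx 0.084494$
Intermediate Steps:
$w{\left(t \right)} = -53$ ($w{\left(t \right)} = 3 - 56 = -53$)
$\frac{w{\left(\left(-10\right) 3 \right)} + 514}{4026 + 1430} = \frac{-53 + 514}{4026 + 1430} = \frac{461}{5456}$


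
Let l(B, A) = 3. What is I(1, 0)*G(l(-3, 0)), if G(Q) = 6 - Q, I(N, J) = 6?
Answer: 18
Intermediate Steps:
I(1, 0)*G(l(-3, 0)) = 6*(6 - 1*3) = 6*(6 - 3) = 6*3 = 18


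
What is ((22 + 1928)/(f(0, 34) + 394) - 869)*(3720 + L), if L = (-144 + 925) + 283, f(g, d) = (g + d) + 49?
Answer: -657900464/159 ≈ -4.1377e+6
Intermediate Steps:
f(g, d) = 49 + d + g (f(g, d) = (d + g) + 49 = 49 + d + g)
L = 1064 (L = 781 + 283 = 1064)
((22 + 1928)/(f(0, 34) + 394) - 869)*(3720 + L) = ((22 + 1928)/((49 + 34 + 0) + 394) - 869)*(3720 + 1064) = (1950/(83 + 394) - 869)*4784 = (1950/477 - 869)*4784 = (1950*(1/477) - 869)*4784 = (650/159 - 869)*4784 = -137521/159*4784 = -657900464/159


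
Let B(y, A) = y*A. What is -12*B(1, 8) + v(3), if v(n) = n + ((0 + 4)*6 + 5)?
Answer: -64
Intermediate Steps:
B(y, A) = A*y
v(n) = 29 + n (v(n) = n + (4*6 + 5) = n + (24 + 5) = n + 29 = 29 + n)
-12*B(1, 8) + v(3) = -96 + (29 + 3) = -12*8 + 32 = -96 + 32 = -64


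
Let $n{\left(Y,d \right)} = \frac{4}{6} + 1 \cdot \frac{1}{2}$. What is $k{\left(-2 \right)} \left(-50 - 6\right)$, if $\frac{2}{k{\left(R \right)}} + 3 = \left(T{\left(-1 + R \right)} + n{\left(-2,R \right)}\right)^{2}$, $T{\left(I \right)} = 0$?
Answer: $\frac{4032}{59} \approx 68.339$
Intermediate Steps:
$n{\left(Y,d \right)} = \frac{7}{6}$ ($n{\left(Y,d \right)} = 4 \cdot \frac{1}{6} + 1 \cdot \frac{1}{2} = \frac{2}{3} + \frac{1}{2} = \frac{7}{6}$)
$k{\left(R \right)} = - \frac{72}{59}$ ($k{\left(R \right)} = \frac{2}{-3 + \left(0 + \frac{7}{6}\right)^{2}} = \frac{2}{-3 + \left(\frac{7}{6}\right)^{2}} = \frac{2}{-3 + \frac{49}{36}} = \frac{2}{- \frac{59}{36}} = 2 \left(- \frac{36}{59}\right) = - \frac{72}{59}$)
$k{\left(-2 \right)} \left(-50 - 6\right) = - \frac{72 \left(-50 - 6\right)}{59} = \left(- \frac{72}{59}\right) \left(-56\right) = \frac{4032}{59}$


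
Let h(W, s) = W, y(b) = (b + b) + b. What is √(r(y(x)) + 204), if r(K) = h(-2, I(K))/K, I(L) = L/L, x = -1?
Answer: √1842/3 ≈ 14.306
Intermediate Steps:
I(L) = 1
y(b) = 3*b (y(b) = 2*b + b = 3*b)
r(K) = -2/K
√(r(y(x)) + 204) = √(-2/(3*(-1)) + 204) = √(-2/(-3) + 204) = √(-2*(-⅓) + 204) = √(⅔ + 204) = √(614/3) = √1842/3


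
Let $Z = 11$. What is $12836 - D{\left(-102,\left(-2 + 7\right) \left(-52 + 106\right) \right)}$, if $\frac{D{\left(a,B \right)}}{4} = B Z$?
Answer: $956$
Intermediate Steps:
$D{\left(a,B \right)} = 44 B$ ($D{\left(a,B \right)} = 4 B 11 = 4 \cdot 11 B = 44 B$)
$12836 - D{\left(-102,\left(-2 + 7\right) \left(-52 + 106\right) \right)} = 12836 - 44 \left(-2 + 7\right) \left(-52 + 106\right) = 12836 - 44 \cdot 5 \cdot 54 = 12836 - 44 \cdot 270 = 12836 - 11880 = 956$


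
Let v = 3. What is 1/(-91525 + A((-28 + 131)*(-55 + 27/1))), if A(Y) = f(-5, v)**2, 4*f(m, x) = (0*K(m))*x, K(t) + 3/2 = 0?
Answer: -1/91525 ≈ -1.0926e-5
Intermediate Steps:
K(t) = -3/2 (K(t) = -3/2 + 0 = -3/2)
f(m, x) = 0 (f(m, x) = ((0*(-3/2))*x)/4 = (0*x)/4 = (1/4)*0 = 0)
A(Y) = 0 (A(Y) = 0**2 = 0)
1/(-91525 + A((-28 + 131)*(-55 + 27/1))) = 1/(-91525 + 0) = 1/(-91525) = -1/91525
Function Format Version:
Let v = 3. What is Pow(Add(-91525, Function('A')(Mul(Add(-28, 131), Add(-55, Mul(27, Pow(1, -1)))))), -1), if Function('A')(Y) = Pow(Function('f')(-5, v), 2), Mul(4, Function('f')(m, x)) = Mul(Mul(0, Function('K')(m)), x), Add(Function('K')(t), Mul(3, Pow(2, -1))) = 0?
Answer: Rational(-1, 91525) ≈ -1.0926e-5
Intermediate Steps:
Function('K')(t) = Rational(-3, 2) (Function('K')(t) = Add(Rational(-3, 2), 0) = Rational(-3, 2))
Function('f')(m, x) = 0 (Function('f')(m, x) = Mul(Rational(1, 4), Mul(Mul(0, Rational(-3, 2)), x)) = Mul(Rational(1, 4), Mul(0, x)) = Mul(Rational(1, 4), 0) = 0)
Function('A')(Y) = 0 (Function('A')(Y) = Pow(0, 2) = 0)
Pow(Add(-91525, Function('A')(Mul(Add(-28, 131), Add(-55, Mul(27, Pow(1, -1)))))), -1) = Pow(Add(-91525, 0), -1) = Pow(-91525, -1) = Rational(-1, 91525)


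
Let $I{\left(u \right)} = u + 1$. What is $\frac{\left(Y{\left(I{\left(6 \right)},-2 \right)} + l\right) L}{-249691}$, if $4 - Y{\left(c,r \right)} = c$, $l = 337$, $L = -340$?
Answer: $\frac{113560}{249691} \approx 0.4548$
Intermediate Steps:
$I{\left(u \right)} = 1 + u$
$Y{\left(c,r \right)} = 4 - c$
$\frac{\left(Y{\left(I{\left(6 \right)},-2 \right)} + l\right) L}{-249691} = \frac{\left(\left(4 - \left(1 + 6\right)\right) + 337\right) \left(-340\right)}{-249691} = \left(\left(4 - 7\right) + 337\right) \left(-340\right) \left(- \frac{1}{249691}\right) = \left(-3 + 337\right) \left(-340\right) \left(- \frac{1}{249691}\right) = 334 \left(-340\right) \left(- \frac{1}{249691}\right) = \left(-113560\right) \left(- \frac{1}{249691}\right) = \frac{113560}{249691}$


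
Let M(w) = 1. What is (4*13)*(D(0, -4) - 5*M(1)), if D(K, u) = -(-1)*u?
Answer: -468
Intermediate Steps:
D(K, u) = u
(4*13)*(D(0, -4) - 5*M(1)) = (4*13)*(-4 - 5*1) = 52*(-4 - 5) = 52*(-9) = -468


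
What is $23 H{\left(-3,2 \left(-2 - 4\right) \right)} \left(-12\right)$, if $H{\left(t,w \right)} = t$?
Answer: $828$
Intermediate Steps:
$23 H{\left(-3,2 \left(-2 - 4\right) \right)} \left(-12\right) = 23 \left(-3\right) \left(-12\right) = \left(-69\right) \left(-12\right) = 828$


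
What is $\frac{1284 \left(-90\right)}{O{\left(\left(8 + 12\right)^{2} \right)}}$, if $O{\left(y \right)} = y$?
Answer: $- \frac{2889}{10} \approx -288.9$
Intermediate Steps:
$\frac{1284 \left(-90\right)}{O{\left(\left(8 + 12\right)^{2} \right)}} = \frac{1284 \left(-90\right)}{\left(8 + 12\right)^{2}} = - \frac{115560}{20^{2}} = - \frac{115560}{400} = \left(-115560\right) \frac{1}{400} = - \frac{2889}{10}$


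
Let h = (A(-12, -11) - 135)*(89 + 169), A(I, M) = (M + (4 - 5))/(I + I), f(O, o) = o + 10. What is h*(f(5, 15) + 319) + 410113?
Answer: -11527031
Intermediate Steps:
f(O, o) = 10 + o
A(I, M) = (-1 + M)/(2*I) (A(I, M) = (M - 1)/((2*I)) = (-1 + M)*(1/(2*I)) = (-1 + M)/(2*I))
h = -34701 (h = ((½)*(-1 - 11)/(-12) - 135)*(89 + 169) = ((½)*(-1/12)*(-12) - 135)*258 = (½ - 135)*258 = -269/2*258 = -34701)
h*(f(5, 15) + 319) + 410113 = -34701*((10 + 15) + 319) + 410113 = -34701*(25 + 319) + 410113 = -34701*344 + 410113 = -11937144 + 410113 = -11527031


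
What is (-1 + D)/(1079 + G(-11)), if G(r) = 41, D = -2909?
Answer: -291/112 ≈ -2.5982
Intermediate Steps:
(-1 + D)/(1079 + G(-11)) = (-1 - 2909)/(1079 + 41) = -2910/1120 = -2910*1/1120 = -291/112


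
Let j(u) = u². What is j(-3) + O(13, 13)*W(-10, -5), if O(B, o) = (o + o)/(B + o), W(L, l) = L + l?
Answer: -6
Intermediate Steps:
O(B, o) = 2*o/(B + o) (O(B, o) = (2*o)/(B + o) = 2*o/(B + o))
j(-3) + O(13, 13)*W(-10, -5) = (-3)² + (2*13/(13 + 13))*(-10 - 5) = 9 + (2*13/26)*(-15) = 9 + (2*13*(1/26))*(-15) = 9 + 1*(-15) = 9 - 15 = -6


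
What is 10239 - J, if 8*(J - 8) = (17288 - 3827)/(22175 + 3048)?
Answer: 2064438643/201784 ≈ 10231.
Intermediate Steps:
J = 1627733/201784 (J = 8 + ((17288 - 3827)/(22175 + 3048))/8 = 8 + (13461/25223)/8 = 8 + (13461*(1/25223))/8 = 8 + (⅛)*(13461/25223) = 8 + 13461/201784 = 1627733/201784 ≈ 8.0667)
10239 - J = 10239 - 1*1627733/201784 = 10239 - 1627733/201784 = 2064438643/201784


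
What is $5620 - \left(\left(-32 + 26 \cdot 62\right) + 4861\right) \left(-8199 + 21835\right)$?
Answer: $-87823856$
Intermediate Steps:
$5620 - \left(\left(-32 + 26 \cdot 62\right) + 4861\right) \left(-8199 + 21835\right) = 5620 - \left(\left(-32 + 1612\right) + 4861\right) 13636 = 5620 - \left(1580 + 4861\right) 13636 = 5620 - 6441 \cdot 13636 = 5620 - 87829476 = -87823856$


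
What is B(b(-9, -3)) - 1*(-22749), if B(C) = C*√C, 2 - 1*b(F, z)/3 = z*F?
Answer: 22749 - 375*I*√3 ≈ 22749.0 - 649.52*I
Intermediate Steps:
b(F, z) = 6 - 3*F*z (b(F, z) = 6 - 3*z*F = 6 - 3*F*z)
B(C) = C^(3/2)
B(b(-9, -3)) - 1*(-22749) = (6 - 3*(-9)*(-3))^(3/2) - 1*(-22749) = (6 - 81)^(3/2) + 22749 = (-75)^(3/2) + 22749 = -375*I*√3 + 22749 = 22749 - 375*I*√3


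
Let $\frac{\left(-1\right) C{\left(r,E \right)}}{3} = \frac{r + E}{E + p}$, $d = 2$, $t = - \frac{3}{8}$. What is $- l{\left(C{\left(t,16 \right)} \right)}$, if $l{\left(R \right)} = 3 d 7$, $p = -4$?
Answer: $-42$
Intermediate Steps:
$t = - \frac{3}{8}$ ($t = \left(-3\right) \frac{1}{8} = - \frac{3}{8} \approx -0.375$)
$C{\left(r,E \right)} = - \frac{3 \left(E + r\right)}{-4 + E}$ ($C{\left(r,E \right)} = - 3 \frac{r + E}{E - 4} = - 3 \frac{E + r}{-4 + E} = - \frac{3 \left(E + r\right)}{-4 + E}$)
$l{\left(R \right)} = 42$ ($l{\left(R \right)} = 3 \cdot 2 \cdot 7 = 6 \cdot 7 = 42$)
$- l{\left(C{\left(t,16 \right)} \right)} = \left(-1\right) 42 = -42$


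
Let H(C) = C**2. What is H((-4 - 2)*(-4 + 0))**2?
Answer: 331776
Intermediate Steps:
H((-4 - 2)*(-4 + 0))**2 = (((-4 - 2)*(-4 + 0))**2)**2 = ((-6*(-4))**2)**2 = (24**2)**2 = 576**2 = 331776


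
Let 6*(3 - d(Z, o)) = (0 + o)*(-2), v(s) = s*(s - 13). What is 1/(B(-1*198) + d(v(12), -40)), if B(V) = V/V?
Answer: -3/28 ≈ -0.10714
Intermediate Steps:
B(V) = 1
v(s) = s*(-13 + s)
d(Z, o) = 3 + o/3 (d(Z, o) = 3 - (0 + o)*(-2)/6 = 3 - o*(-2)/6 = 3 - (-1)*o/3 = 3 + o/3)
1/(B(-1*198) + d(v(12), -40)) = 1/(1 + (3 + (⅓)*(-40))) = 1/(1 + (3 - 40/3)) = 1/(1 - 31/3) = 1/(-28/3) = -3/28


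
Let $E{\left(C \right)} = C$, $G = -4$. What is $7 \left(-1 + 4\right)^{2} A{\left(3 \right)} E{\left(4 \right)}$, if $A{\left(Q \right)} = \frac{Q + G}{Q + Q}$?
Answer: $-42$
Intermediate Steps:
$A{\left(Q \right)} = \frac{-4 + Q}{2 Q}$ ($A{\left(Q \right)} = \frac{Q - 4}{Q + Q} = \frac{-4 + Q}{2 Q}$)
$7 \left(-1 + 4\right)^{2} A{\left(3 \right)} E{\left(4 \right)} = 7 \left(-1 + 4\right)^{2} \frac{-4 + 3}{2 \cdot 3} \cdot 4 = 7 \cdot 3^{2} \cdot \frac{1}{2} \cdot \frac{1}{3} \left(-1\right) 4 = 7 \cdot 9 \left(- \frac{1}{6}\right) 4 = 63 \left(- \frac{1}{6}\right) 4 = \left(- \frac{21}{2}\right) 4 = -42$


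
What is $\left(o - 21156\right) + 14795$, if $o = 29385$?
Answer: $23024$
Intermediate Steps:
$\left(o - 21156\right) + 14795 = \left(29385 - 21156\right) + 14795 = 8229 + 14795 = 23024$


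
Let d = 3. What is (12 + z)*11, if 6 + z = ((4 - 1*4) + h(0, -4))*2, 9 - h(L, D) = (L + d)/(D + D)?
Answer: 1089/4 ≈ 272.25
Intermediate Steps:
h(L, D) = 9 - (3 + L)/(2*D) (h(L, D) = 9 - (L + 3)/(D + D) = 9 - (3 + L)/(2*D))
z = 51/4 (z = -6 + ((4 - 1*4) + (½)*(-3 - 1*0 + 18*(-4))/(-4))*2 = -6 + ((4 - 4) + (½)*(-¼)*(-3 + 0 - 72))*2 = -6 + (0 + (½)*(-¼)*(-75))*2 = -6 + (0 + 75/8)*2 = -6 + (75/8)*2 = -6 + 75/4 = 51/4 ≈ 12.750)
(12 + z)*11 = (12 + 51/4)*11 = (99/4)*11 = 1089/4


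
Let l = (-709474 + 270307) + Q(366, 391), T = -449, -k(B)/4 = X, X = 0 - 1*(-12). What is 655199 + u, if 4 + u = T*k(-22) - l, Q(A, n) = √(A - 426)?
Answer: 1115914 - 2*I*√15 ≈ 1.1159e+6 - 7.746*I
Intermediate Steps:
X = 12 (X = 0 + 12 = 12)
Q(A, n) = √(-426 + A)
k(B) = -48 (k(B) = -4*12 = -48)
l = -439167 + 2*I*√15 (l = (-709474 + 270307) + √(-426 + 366) = -439167 + √(-60) = -439167 + 2*I*√15 ≈ -4.3917e+5 + 7.746*I)
u = 460715 - 2*I*√15 (u = -4 + (-449*(-48) - (-439167 + 2*I*√15)) = -4 + (21552 + (439167 - 2*I*√15)) = -4 + (460719 - 2*I*√15) = 460715 - 2*I*√15 ≈ 4.6072e+5 - 7.746*I)
655199 + u = 655199 + (460715 - 2*I*√15) = 1115914 - 2*I*√15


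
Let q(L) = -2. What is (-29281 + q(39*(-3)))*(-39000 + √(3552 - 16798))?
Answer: 1142037000 - 29283*I*√13246 ≈ 1.142e+9 - 3.3702e+6*I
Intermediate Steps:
(-29281 + q(39*(-3)))*(-39000 + √(3552 - 16798)) = (-29281 - 2)*(-39000 + √(3552 - 16798)) = -29283*(-39000 + √(-13246)) = -29283*(-39000 + I*√13246) = 1142037000 - 29283*I*√13246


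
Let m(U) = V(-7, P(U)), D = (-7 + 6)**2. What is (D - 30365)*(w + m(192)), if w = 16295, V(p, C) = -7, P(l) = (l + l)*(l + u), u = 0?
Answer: -494568832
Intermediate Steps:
P(l) = 2*l**2 (P(l) = (l + l)*(l + 0) = (2*l)*l = 2*l**2)
D = 1 (D = (-1)**2 = 1)
m(U) = -7
(D - 30365)*(w + m(192)) = (1 - 30365)*(16295 - 7) = -30364*16288 = -494568832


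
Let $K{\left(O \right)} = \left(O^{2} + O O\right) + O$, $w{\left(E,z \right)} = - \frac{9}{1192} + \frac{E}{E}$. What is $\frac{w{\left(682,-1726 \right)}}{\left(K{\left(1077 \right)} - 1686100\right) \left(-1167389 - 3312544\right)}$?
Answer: $- \frac{1183}{3390069773137560} \approx -3.4896 \cdot 10^{-13}$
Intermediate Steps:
$w{\left(E,z \right)} = \frac{1183}{1192}$ ($w{\left(E,z \right)} = \left(-9\right) \frac{1}{1192} + 1 = - \frac{9}{1192} + 1 = \frac{1183}{1192}$)
$K{\left(O \right)} = O + 2 O^{2}$ ($K{\left(O \right)} = \left(O^{2} + O^{2}\right) + O = 2 O^{2} + O = O + 2 O^{2}$)
$\frac{w{\left(682,-1726 \right)}}{\left(K{\left(1077 \right)} - 1686100\right) \left(-1167389 - 3312544\right)} = \frac{1183}{1192 \left(1077 \left(1 + 2 \cdot 1077\right) - 1686100\right) \left(-1167389 - 3312544\right)} = \frac{1183}{1192 \left(1077 \left(1 + 2154\right) - 1686100\right) \left(-4479933\right)} = \frac{1183}{1192 \left(1077 \cdot 2155 - 1686100\right) \left(-4479933\right)} = \frac{1183}{1192 \left(2320935 - 1686100\right) \left(-4479933\right)} = \frac{1183}{1192 \cdot 634835 \left(-4479933\right)} = \frac{1183}{1192 \left(-2844018266055\right)} = \frac{1183}{1192} \left(- \frac{1}{2844018266055}\right) = - \frac{1183}{3390069773137560}$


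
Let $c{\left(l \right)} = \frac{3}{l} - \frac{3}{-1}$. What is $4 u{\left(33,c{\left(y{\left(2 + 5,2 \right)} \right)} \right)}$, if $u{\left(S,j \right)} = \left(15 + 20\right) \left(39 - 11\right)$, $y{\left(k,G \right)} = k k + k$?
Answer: $3920$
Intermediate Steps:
$y{\left(k,G \right)} = k + k^{2}$ ($y{\left(k,G \right)} = k^{2} + k = k + k^{2}$)
$c{\left(l \right)} = 3 + \frac{3}{l}$ ($c{\left(l \right)} = \frac{3}{l} - -3 = \frac{3}{l} + 3 = 3 + \frac{3}{l}$)
$u{\left(S,j \right)} = 980$ ($u{\left(S,j \right)} = 35 \cdot 28 = 980$)
$4 u{\left(33,c{\left(y{\left(2 + 5,2 \right)} \right)} \right)} = 4 \cdot 980 = 3920$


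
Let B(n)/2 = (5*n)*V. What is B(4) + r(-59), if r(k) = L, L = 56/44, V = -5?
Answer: -2186/11 ≈ -198.73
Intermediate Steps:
B(n) = -50*n (B(n) = 2*((5*n)*(-5)) = 2*(-25*n) = -50*n)
L = 14/11 (L = 56*(1/44) = 14/11 ≈ 1.2727)
r(k) = 14/11
B(4) + r(-59) = -50*4 + 14/11 = -200 + 14/11 = -2186/11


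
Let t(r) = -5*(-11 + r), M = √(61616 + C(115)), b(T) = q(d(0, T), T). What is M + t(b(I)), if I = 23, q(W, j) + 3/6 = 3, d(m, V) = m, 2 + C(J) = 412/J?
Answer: 85/2 + √814892530/115 ≈ 290.73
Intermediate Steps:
C(J) = -2 + 412/J
q(W, j) = 5/2 (q(W, j) = -½ + 3 = 5/2)
b(T) = 5/2
M = √814892530/115 (M = √(61616 + (-2 + 412/115)) = √(61616 + 182/115) = √(7086022/115) = √814892530/115 ≈ 248.23)
t(r) = 55 - 5*r
M + t(b(I)) = √814892530/115 + (55 - 5*5/2) = √814892530/115 + (55 - 25/2) = √814892530/115 + 85/2 = 85/2 + √814892530/115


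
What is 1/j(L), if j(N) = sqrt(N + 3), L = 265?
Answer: sqrt(67)/134 ≈ 0.061085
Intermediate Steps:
j(N) = sqrt(3 + N)
1/j(L) = 1/(sqrt(3 + 265)) = 1/(sqrt(268)) = 1/(2*sqrt(67)) = sqrt(67)/134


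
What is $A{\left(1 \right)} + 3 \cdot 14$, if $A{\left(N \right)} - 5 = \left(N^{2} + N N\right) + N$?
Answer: $50$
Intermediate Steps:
$A{\left(N \right)} = 5 + N + 2 N^{2}$ ($A{\left(N \right)} = 5 + \left(\left(N^{2} + N N\right) + N\right) = 5 + \left(\left(N^{2} + N^{2}\right) + N\right) = 5 + \left(2 N^{2} + N\right) = 5 + \left(N + 2 N^{2}\right) = 5 + N + 2 N^{2}$)
$A{\left(1 \right)} + 3 \cdot 14 = \left(5 + 1 + 2 \cdot 1^{2}\right) + 3 \cdot 14 = \left(5 + 1 + 2 \cdot 1\right) + 42 = \left(5 + 1 + 2\right) + 42 = 8 + 42 = 50$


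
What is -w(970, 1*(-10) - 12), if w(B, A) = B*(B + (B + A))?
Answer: -1860460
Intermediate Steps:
w(B, A) = B*(A + 2*B) (w(B, A) = B*(B + (A + B)) = B*(A + 2*B))
-w(970, 1*(-10) - 12) = -970*((1*(-10) - 12) + 2*970) = -970*((-10 - 12) + 1940) = -970*(-22 + 1940) = -970*1918 = -1*1860460 = -1860460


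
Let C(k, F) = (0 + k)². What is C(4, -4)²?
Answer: 256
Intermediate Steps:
C(k, F) = k²
C(4, -4)² = (4²)² = 16² = 256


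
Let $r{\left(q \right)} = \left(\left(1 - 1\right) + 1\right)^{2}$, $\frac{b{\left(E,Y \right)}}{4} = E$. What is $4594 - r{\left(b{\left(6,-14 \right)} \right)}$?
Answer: $4593$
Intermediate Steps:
$b{\left(E,Y \right)} = 4 E$
$r{\left(q \right)} = 1$ ($r{\left(q \right)} = \left(\left(1 - 1\right) + 1\right)^{2} = \left(0 + 1\right)^{2} = 1^{2} = 1$)
$4594 - r{\left(b{\left(6,-14 \right)} \right)} = 4594 - 1 = 4593$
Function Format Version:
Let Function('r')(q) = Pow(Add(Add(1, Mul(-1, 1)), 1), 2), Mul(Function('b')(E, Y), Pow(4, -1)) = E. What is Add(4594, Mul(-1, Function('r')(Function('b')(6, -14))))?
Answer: 4593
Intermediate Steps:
Function('b')(E, Y) = Mul(4, E)
Function('r')(q) = 1 (Function('r')(q) = Pow(Add(Add(1, -1), 1), 2) = Pow(Add(0, 1), 2) = Pow(1, 2) = 1)
Add(4594, Mul(-1, Function('r')(Function('b')(6, -14)))) = Add(4594, Mul(-1, 1)) = Add(4594, -1) = 4593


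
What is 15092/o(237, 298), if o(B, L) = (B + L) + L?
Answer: 308/17 ≈ 18.118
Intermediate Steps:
o(B, L) = B + 2*L
15092/o(237, 298) = 15092/(237 + 2*298) = 15092/(237 + 596) = 15092/833 = 15092*(1/833) = 308/17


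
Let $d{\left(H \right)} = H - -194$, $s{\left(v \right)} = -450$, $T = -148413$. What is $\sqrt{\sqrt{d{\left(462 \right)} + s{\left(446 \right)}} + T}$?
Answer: $\sqrt{-148413 + \sqrt{206}} \approx 385.23 i$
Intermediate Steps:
$d{\left(H \right)} = 194 + H$ ($d{\left(H \right)} = H + 194 = 194 + H$)
$\sqrt{\sqrt{d{\left(462 \right)} + s{\left(446 \right)}} + T} = \sqrt{\sqrt{\left(194 + 462\right) - 450} - 148413} = \sqrt{\sqrt{656 - 450} - 148413} = \sqrt{\sqrt{206} - 148413} = \sqrt{-148413 + \sqrt{206}}$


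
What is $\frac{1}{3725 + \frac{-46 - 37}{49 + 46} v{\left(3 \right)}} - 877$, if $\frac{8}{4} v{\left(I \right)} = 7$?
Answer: $- \frac{620187023}{707169} \approx -877.0$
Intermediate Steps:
$v{\left(I \right)} = \frac{7}{2}$ ($v{\left(I \right)} = \frac{1}{2} \cdot 7 = \frac{7}{2}$)
$\frac{1}{3725 + \frac{-46 - 37}{49 + 46} v{\left(3 \right)}} - 877 = \frac{1}{3725 + \frac{-46 - 37}{49 + 46} \cdot \frac{7}{2}} - 877 = \frac{1}{3725 + \frac{-46 - 37}{95} \cdot \frac{7}{2}} - 877 = \frac{1}{3725 + \left(-83\right) \frac{1}{95} \cdot \frac{7}{2}} - 877 = \frac{1}{3725 - \frac{581}{190}} - 877 = \frac{1}{\frac{707169}{190}} - 877 = \frac{190}{707169} - 877 = - \frac{620187023}{707169}$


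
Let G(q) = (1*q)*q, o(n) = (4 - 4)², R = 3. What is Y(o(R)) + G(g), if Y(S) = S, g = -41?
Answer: 1681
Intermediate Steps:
o(n) = 0 (o(n) = 0² = 0)
G(q) = q² (G(q) = q*q = q²)
Y(o(R)) + G(g) = 0 + (-41)² = 0 + 1681 = 1681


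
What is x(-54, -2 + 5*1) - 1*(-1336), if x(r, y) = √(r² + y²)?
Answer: 1336 + 15*√13 ≈ 1390.1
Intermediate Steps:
x(-54, -2 + 5*1) - 1*(-1336) = √((-54)² + (-2 + 5*1)²) - 1*(-1336) = √(2916 + (-2 + 5)²) + 1336 = √(2916 + 3²) + 1336 = √(2916 + 9) + 1336 = √2925 + 1336 = 15*√13 + 1336 = 1336 + 15*√13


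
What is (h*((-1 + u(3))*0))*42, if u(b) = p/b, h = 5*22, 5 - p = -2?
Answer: 0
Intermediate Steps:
p = 7 (p = 5 - 1*(-2) = 5 + 2 = 7)
h = 110
u(b) = 7/b
(h*((-1 + u(3))*0))*42 = (110*((-1 + 7/3)*0))*42 = (110*((4/3)*0))*42 = (110*0)*42 = 0*42 = 0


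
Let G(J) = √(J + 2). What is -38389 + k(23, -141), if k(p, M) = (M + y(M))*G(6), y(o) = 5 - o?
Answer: -38389 + 10*√2 ≈ -38375.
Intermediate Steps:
G(J) = √(2 + J)
k(p, M) = 10*√2 (k(p, M) = (M + (5 - M))*√(2 + 6) = 5*√8 = 5*(2*√2) = 10*√2)
-38389 + k(23, -141) = -38389 + 10*√2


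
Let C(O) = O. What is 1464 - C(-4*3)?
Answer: 1476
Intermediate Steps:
1464 - C(-4*3) = 1464 - (-4)*3 = 1464 - 1*(-12) = 1464 + 12 = 1476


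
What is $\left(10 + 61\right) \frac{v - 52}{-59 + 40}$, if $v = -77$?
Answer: $\frac{9159}{19} \approx 482.05$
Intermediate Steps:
$\left(10 + 61\right) \frac{v - 52}{-59 + 40} = \left(10 + 61\right) \frac{-77 - 52}{-59 + 40} = 71 \left(- \frac{129}{-19}\right) = 71 \left(\left(-129\right) \left(- \frac{1}{19}\right)\right) = 71 \cdot \frac{129}{19} = \frac{9159}{19}$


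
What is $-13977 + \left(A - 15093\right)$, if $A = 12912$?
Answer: $-16158$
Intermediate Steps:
$-13977 + \left(A - 15093\right) = -13977 + \left(12912 - 15093\right) = -13977 - 2181 = -16158$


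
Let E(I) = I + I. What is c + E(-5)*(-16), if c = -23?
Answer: 137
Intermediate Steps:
E(I) = 2*I
c + E(-5)*(-16) = -23 + (2*(-5))*(-16) = -23 - 10*(-16) = -23 + 160 = 137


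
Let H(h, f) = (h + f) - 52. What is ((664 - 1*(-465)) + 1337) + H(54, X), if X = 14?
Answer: 2482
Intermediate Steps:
H(h, f) = -52 + f + h (H(h, f) = (f + h) - 52 = -52 + f + h)
((664 - 1*(-465)) + 1337) + H(54, X) = ((664 - 1*(-465)) + 1337) + (-52 + 14 + 54) = ((664 + 465) + 1337) + 16 = (1129 + 1337) + 16 = 2466 + 16 = 2482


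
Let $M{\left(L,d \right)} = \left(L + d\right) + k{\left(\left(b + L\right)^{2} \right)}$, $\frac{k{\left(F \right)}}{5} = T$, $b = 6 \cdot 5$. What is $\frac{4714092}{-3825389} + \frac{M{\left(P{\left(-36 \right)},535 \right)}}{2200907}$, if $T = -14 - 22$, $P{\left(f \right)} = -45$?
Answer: $- \frac{334648135834}{271591142833} \approx -1.2322$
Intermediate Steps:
$b = 30$
$T = -36$
$k{\left(F \right)} = -180$ ($k{\left(F \right)} = 5 \left(-36\right) = -180$)
$M{\left(L,d \right)} = -180 + L + d$ ($M{\left(L,d \right)} = \left(L + d\right) - 180 = -180 + L + d$)
$\frac{4714092}{-3825389} + \frac{M{\left(P{\left(-36 \right)},535 \right)}}{2200907} = \frac{4714092}{-3825389} + \frac{-180 - 45 + 535}{2200907} = 4714092 \left(- \frac{1}{3825389}\right) + 310 \cdot \frac{1}{2200907} = - \frac{4714092}{3825389} + \frac{10}{70997} = - \frac{334648135834}{271591142833}$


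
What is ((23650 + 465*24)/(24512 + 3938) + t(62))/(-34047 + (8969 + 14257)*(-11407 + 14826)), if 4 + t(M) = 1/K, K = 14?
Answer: -107741/3161532020010 ≈ -3.4079e-8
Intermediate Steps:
t(M) = -55/14 (t(M) = -4 + 1/14 = -55/14)
((23650 + 465*24)/(24512 + 3938) + t(62))/(-34047 + (8969 + 14257)*(-11407 + 14826)) = ((23650 + 465*24)/(24512 + 3938) - 55/14)/(-34047 + (8969 + 14257)*(-11407 + 14826)) = ((23650 + 11160)/28450 - 55/14)/(-34047 + 23226*3419) = (34810*(1/28450) - 55/14)/(-34047 + 79409694) = (3481/2845 - 55/14)/79375647 = -107741/39830*1/79375647 = -107741/3161532020010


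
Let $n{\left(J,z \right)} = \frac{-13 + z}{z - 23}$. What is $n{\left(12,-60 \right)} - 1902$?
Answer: $- \frac{157793}{83} \approx -1901.1$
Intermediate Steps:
$n{\left(J,z \right)} = \frac{-13 + z}{-23 + z}$
$n{\left(12,-60 \right)} - 1902 = \frac{-13 - 60}{-23 - 60} - 1902 = \frac{1}{-83} \left(-73\right) - 1902 = \left(- \frac{1}{83}\right) \left(-73\right) - 1902 = \frac{73}{83} - 1902 = - \frac{157793}{83}$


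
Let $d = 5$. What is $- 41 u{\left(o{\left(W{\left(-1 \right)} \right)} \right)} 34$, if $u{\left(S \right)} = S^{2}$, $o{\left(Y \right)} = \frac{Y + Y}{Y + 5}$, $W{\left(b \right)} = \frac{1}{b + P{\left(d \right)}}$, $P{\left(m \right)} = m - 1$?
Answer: $- \frac{697}{32} \approx -21.781$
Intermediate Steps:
$P{\left(m \right)} = -1 + m$
$W{\left(b \right)} = \frac{1}{4 + b}$ ($W{\left(b \right)} = \frac{1}{b + \left(-1 + 5\right)} = \frac{1}{b + 4} = \frac{1}{4 + b}$)
$o{\left(Y \right)} = \frac{2 Y}{5 + Y}$
$- 41 u{\left(o{\left(W{\left(-1 \right)} \right)} \right)} 34 = - 41 \left(\frac{2}{\left(4 - 1\right) \left(5 + \frac{1}{4 - 1}\right)}\right)^{2} \cdot 34 = - 41 \left(\frac{2}{3 \left(5 + \frac{1}{3}\right)}\right)^{2} \cdot 34 = - 41 \left(2 \cdot \frac{1}{3} \frac{1}{5 + \frac{1}{3}}\right)^{2} \cdot 34 = - 41 \left(2 \cdot \frac{1}{3} \frac{1}{\frac{16}{3}}\right)^{2} \cdot 34 = - 41 \left(2 \cdot \frac{1}{3} \cdot \frac{3}{16}\right)^{2} \cdot 34 = - \frac{41}{64} \cdot 34 = \left(-41\right) \frac{1}{64} \cdot 34 = \left(- \frac{41}{64}\right) 34 = - \frac{697}{32}$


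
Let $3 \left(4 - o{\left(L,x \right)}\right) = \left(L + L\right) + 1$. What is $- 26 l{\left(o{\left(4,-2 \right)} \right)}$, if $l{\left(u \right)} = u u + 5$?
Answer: $-156$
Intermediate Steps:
$o{\left(L,x \right)} = \frac{11}{3} - \frac{2 L}{3}$ ($o{\left(L,x \right)} = 4 - \frac{\left(L + L\right) + 1}{3} = 4 - \frac{2 L + 1}{3} = 4 - \frac{1 + 2 L}{3} = 4 - \left(\frac{1}{3} + \frac{2 L}{3}\right) = \frac{11}{3} - \frac{2 L}{3}$)
$l{\left(u \right)} = 5 + u^{2}$ ($l{\left(u \right)} = u^{2} + 5 = 5 + u^{2}$)
$- 26 l{\left(o{\left(4,-2 \right)} \right)} = - 26 \left(5 + \left(\frac{11}{3} - \frac{8}{3}\right)^{2}\right) = - 26 \left(5 + 1^{2}\right) = - 26 \left(5 + 1\right) = \left(-26\right) 6 = -156$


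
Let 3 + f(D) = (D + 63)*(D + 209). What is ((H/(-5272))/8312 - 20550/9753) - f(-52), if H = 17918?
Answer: -122952039665677/71230814432 ≈ -1726.1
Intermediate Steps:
f(D) = -3 + (63 + D)*(209 + D) (f(D) = -3 + (D + 63)*(D + 209) = -3 + (63 + D)*(209 + D))
((H/(-5272))/8312 - 20550/9753) - f(-52) = ((17918/(-5272))/8312 - 20550/9753) - (13164 + (-52)² + 272*(-52)) = ((17918*(-1/5272))*(1/8312) - 20550*1/9753) - (13164 + 2704 - 14144) = (-8959/2636*1/8312 - 6850/3251) - 1*1724 = (-8959/21910432 - 6850/3251) - 1724 = -150115584909/71230814432 - 1724 = -122952039665677/71230814432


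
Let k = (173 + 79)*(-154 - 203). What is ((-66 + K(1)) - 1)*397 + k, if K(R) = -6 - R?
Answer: -119342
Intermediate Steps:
k = -89964 (k = 252*(-357) = -89964)
((-66 + K(1)) - 1)*397 + k = ((-66 + (-6 - 1*1)) - 1)*397 - 89964 = ((-66 + (-6 - 1)) - 1)*397 - 89964 = ((-66 - 7) - 1)*397 - 89964 = (-73 - 1)*397 - 89964 = -74*397 - 89964 = -29378 - 89964 = -119342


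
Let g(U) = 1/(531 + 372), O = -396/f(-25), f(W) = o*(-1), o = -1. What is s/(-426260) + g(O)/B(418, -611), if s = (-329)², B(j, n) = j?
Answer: -20427786077/80446771020 ≈ -0.25393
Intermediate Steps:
f(W) = 1 (f(W) = -1*(-1) = 1)
O = -396 (O = -396/1 = -396*1 = -396)
g(U) = 1/903
s = 108241
s/(-426260) + g(O)/B(418, -611) = 108241/(-426260) + (1/903)/418 = 108241*(-1/426260) + (1/903)*(1/418) = -108241/426260 + 1/377454 = -20427786077/80446771020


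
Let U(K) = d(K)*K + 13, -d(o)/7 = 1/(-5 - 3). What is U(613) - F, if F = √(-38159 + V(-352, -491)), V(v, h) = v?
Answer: 4395/8 - 3*I*√4279 ≈ 549.38 - 196.24*I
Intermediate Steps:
d(o) = 7/8 (d(o) = -7/(-5 - 3) = -7/(-8) = -7*(-⅛) = 7/8)
U(K) = 13 + 7*K/8 (U(K) = 7*K/8 + 13 = 13 + 7*K/8)
F = 3*I*√4279 (F = √(-38159 - 352) = √(-38511) = 3*I*√4279 ≈ 196.24*I)
U(613) - F = (13 + (7/8)*613) - 3*I*√4279 = (13 + 4291/8) - 3*I*√4279 = 4395/8 - 3*I*√4279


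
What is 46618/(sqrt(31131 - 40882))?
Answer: -46618*I*sqrt(199)/1393 ≈ -472.09*I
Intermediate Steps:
46618/(sqrt(31131 - 40882)) = 46618/(sqrt(-9751)) = 46618/((7*I*sqrt(199))) = 46618*(-I*sqrt(199)/1393) = -46618*I*sqrt(199)/1393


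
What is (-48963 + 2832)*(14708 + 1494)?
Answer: -747414462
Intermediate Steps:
(-48963 + 2832)*(14708 + 1494) = -46131*16202 = -747414462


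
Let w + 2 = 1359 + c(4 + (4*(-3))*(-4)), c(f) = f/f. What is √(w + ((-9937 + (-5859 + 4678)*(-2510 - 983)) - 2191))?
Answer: √4114463 ≈ 2028.4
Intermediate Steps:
c(f) = 1
w = 1358 (w = -2 + (1359 + 1) = -2 + 1360 = 1358)
√(w + ((-9937 + (-5859 + 4678)*(-2510 - 983)) - 2191)) = √(1358 + ((-9937 + (-5859 + 4678)*(-2510 - 983)) - 2191)) = √(1358 + ((-9937 - 1181*(-3493)) - 2191)) = √(1358 + ((-9937 + 4125233) - 2191)) = √(1358 + (4115296 - 2191)) = √(1358 + 4113105) = √4114463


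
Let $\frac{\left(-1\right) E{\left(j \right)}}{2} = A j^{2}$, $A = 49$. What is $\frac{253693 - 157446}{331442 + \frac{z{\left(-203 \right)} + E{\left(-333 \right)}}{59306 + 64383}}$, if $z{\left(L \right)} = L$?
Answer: $\frac{11904695183}{40984862213} \approx 0.29047$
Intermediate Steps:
$E{\left(j \right)} = - 98 j^{2}$ ($E{\left(j \right)} = - 2 \cdot 49 j^{2} = - 98 j^{2}$)
$\frac{253693 - 157446}{331442 + \frac{z{\left(-203 \right)} + E{\left(-333 \right)}}{59306 + 64383}} = \frac{253693 - 157446}{331442 + \frac{-203 - 98 \left(-333\right)^{2}}{59306 + 64383}} = \frac{96247}{331442 + \frac{-203 - 10867122}{123689}} = \frac{96247}{331442 + \left(-203 - 10867122\right) \frac{1}{123689}} = \frac{96247}{331442 - \frac{10867325}{123689}} = \frac{96247}{\frac{40984862213}{123689}} = 96247 \cdot \frac{123689}{40984862213} = \frac{11904695183}{40984862213}$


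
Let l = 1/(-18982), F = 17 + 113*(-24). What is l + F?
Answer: -51156491/18982 ≈ -2695.0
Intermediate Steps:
F = -2695 (F = 17 - 2712 = -2695)
l = -1/18982 ≈ -5.2681e-5
l + F = -1/18982 - 2695 = -51156491/18982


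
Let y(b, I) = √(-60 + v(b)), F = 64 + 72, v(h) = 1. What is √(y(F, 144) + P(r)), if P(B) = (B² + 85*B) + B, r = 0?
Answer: 59^(¼)*√I ≈ 1.9597 + 1.9597*I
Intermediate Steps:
F = 136
P(B) = B² + 86*B
y(b, I) = I*√59 (y(b, I) = √(-60 + 1) = √(-59) = I*√59)
√(y(F, 144) + P(r)) = √(I*√59 + 0*(86 + 0)) = √(I*√59 + 0*86) = √(I*√59 + 0) = √(I*√59) = 59^(¼)*√I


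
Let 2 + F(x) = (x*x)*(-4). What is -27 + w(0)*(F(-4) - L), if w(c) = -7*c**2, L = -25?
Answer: -27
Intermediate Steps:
F(x) = -2 - 4*x**2 (F(x) = -2 + (x*x)*(-4) = -2 + x**2*(-4) = -2 - 4*x**2)
-27 + w(0)*(F(-4) - L) = -27 + (-7*0**2)*((-2 - 4*(-4)**2) - 1*(-25)) = -27 + (-7*0)*((-2 - 4*16) + 25) = -27 + 0*((-2 - 64) + 25) = -27 + 0*(-66 + 25) = -27 + 0*(-41) = -27 + 0 = -27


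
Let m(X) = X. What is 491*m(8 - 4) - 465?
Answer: 1499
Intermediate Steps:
491*m(8 - 4) - 465 = 491*(8 - 4) - 465 = 491*4 - 465 = 1964 - 465 = 1499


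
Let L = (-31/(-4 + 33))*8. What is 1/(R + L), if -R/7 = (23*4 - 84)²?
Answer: -29/13240 ≈ -0.0021903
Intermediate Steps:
L = -248/29 (L = (-31/29)*8 = ((1/29)*(-31))*8 = -31/29*8 = -248/29 ≈ -8.5517)
R = -448 (R = -7*(23*4 - 84)² = -7*(92 - 84)² = -7*8² = -7*64 = -448)
1/(R + L) = 1/(-448 - 248/29) = 1/(-13240/29) = -29/13240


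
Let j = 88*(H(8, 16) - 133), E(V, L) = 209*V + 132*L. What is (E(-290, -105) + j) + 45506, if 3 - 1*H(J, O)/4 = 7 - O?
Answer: -36444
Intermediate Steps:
H(J, O) = -16 + 4*O (H(J, O) = 12 - 4*(7 - O) = 12 + (-28 + 4*O) = -16 + 4*O)
E(V, L) = 132*L + 209*V
j = -7480 (j = 88*((-16 + 4*16) - 133) = 88*((-16 + 64) - 133) = 88*(48 - 133) = 88*(-85) = -7480)
(E(-290, -105) + j) + 45506 = ((132*(-105) + 209*(-290)) - 7480) + 45506 = ((-13860 - 60610) - 7480) + 45506 = (-74470 - 7480) + 45506 = -81950 + 45506 = -36444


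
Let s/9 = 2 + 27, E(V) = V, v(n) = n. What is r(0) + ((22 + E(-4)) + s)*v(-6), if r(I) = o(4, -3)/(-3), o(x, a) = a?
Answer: -1673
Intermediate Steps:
s = 261 (s = 9*(2 + 27) = 9*29 = 261)
r(I) = 1 (r(I) = -3/(-3) = -3*(-⅓) = 1)
r(0) + ((22 + E(-4)) + s)*v(-6) = 1 + ((22 - 4) + 261)*(-6) = 1 + (18 + 261)*(-6) = 1 + 279*(-6) = 1 - 1674 = -1673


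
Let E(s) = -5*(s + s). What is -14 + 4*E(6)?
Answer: -254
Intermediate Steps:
E(s) = -10*s
-14 + 4*E(6) = -14 + 4*(-10*6) = -14 + 4*(-60) = -14 - 240 = -254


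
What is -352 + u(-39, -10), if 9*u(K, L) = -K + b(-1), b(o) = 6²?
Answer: -1031/3 ≈ -343.67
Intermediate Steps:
b(o) = 36
u(K, L) = 4 - K/9 (u(K, L) = (-K + 36)/9 = (36 - K)/9 = 4 - K/9)
-352 + u(-39, -10) = -352 + (4 - ⅑*(-39)) = -352 + (4 + 13/3) = -352 + 25/3 = -1031/3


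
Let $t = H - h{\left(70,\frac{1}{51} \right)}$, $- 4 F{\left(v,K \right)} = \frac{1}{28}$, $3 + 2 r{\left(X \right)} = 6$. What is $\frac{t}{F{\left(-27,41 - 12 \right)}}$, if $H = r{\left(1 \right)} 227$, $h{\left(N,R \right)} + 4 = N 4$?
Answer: $-7224$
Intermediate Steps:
$r{\left(X \right)} = \frac{3}{2}$ ($r{\left(X \right)} = - \frac{3}{2} + \frac{1}{2} \cdot 6 = - \frac{3}{2} + 3 = \frac{3}{2}$)
$F{\left(v,K \right)} = - \frac{1}{112}$ ($F{\left(v,K \right)} = - \frac{1}{4 \cdot 28} = \left(- \frac{1}{4}\right) \frac{1}{28} = - \frac{1}{112}$)
$h{\left(N,R \right)} = -4 + 4 N$ ($h{\left(N,R \right)} = -4 + N 4 = -4 + 4 N$)
$H = \frac{681}{2}$ ($H = \frac{3}{2} \cdot 227 = \frac{681}{2} \approx 340.5$)
$t = \frac{129}{2}$ ($t = \frac{681}{2} - \left(-4 + 4 \cdot 70\right) = \frac{681}{2} - \left(-4 + 280\right) = \frac{681}{2} - 276 = \frac{129}{2} \approx 64.5$)
$\frac{t}{F{\left(-27,41 - 12 \right)}} = \frac{129}{2 \left(- \frac{1}{112}\right)} = \frac{129}{2} \left(-112\right) = -7224$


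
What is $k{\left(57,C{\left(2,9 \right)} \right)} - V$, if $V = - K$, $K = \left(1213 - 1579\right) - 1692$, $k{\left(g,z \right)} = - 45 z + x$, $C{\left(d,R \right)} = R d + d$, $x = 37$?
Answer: $-2921$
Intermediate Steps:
$C{\left(d,R \right)} = d + R d$
$k{\left(g,z \right)} = 37 - 45 z$ ($k{\left(g,z \right)} = - 45 z + 37 = 37 - 45 z$)
$K = -2058$ ($K = -366 - 1692 = -2058$)
$V = 2058$ ($V = \left(-1\right) \left(-2058\right) = 2058$)
$k{\left(57,C{\left(2,9 \right)} \right)} - V = \left(37 - 45 \cdot 2 \left(1 + 9\right)\right) - 2058 = \left(37 - 45 \cdot 2 \cdot 10\right) - 2058 = \left(37 - 900\right) - 2058 = -863 - 2058 = -2921$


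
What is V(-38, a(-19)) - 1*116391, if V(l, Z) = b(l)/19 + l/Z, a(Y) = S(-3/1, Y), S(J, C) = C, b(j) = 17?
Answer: -2211374/19 ≈ -1.1639e+5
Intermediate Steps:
a(Y) = Y
V(l, Z) = 17/19 + l/Z
V(-38, a(-19)) - 1*116391 = (17/19 - 38/(-19)) - 1*116391 = (17/19 - 38*(-1/19)) - 116391 = (17/19 + 2) - 116391 = 55/19 - 116391 = -2211374/19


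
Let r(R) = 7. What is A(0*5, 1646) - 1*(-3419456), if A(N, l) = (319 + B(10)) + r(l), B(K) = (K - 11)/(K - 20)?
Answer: 34197821/10 ≈ 3.4198e+6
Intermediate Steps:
B(K) = (-11 + K)/(-20 + K)
A(N, l) = 3261/10 (A(N, l) = (319 + (-11 + 10)/(-20 + 10)) + 7 = (319 - 1/(-10)) + 7 = (319 - ⅒*(-1)) + 7 = (319 + ⅒) + 7 = 3191/10 + 7 = 3261/10)
A(0*5, 1646) - 1*(-3419456) = 3261/10 - 1*(-3419456) = 3261/10 + 3419456 = 34197821/10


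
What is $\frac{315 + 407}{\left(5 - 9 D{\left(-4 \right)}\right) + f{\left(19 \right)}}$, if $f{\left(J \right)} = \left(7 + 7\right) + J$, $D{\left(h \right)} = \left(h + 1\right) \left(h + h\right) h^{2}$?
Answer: $- \frac{361}{1709} \approx -0.21123$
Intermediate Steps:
$D{\left(h \right)} = 2 h^{3} \left(1 + h\right)$ ($D{\left(h \right)} = \left(1 + h\right) 2 h h^{2} = 2 h \left(1 + h\right) h^{2} = 2 h^{3} \left(1 + h\right)$)
$f{\left(J \right)} = 14 + J$
$\frac{315 + 407}{\left(5 - 9 D{\left(-4 \right)}\right) + f{\left(19 \right)}} = \frac{315 + 407}{\left(5 - 9 \cdot 2 \left(-4\right)^{3} \left(1 - 4\right)\right) + \left(14 + 19\right)} = \frac{722}{\left(5 - 9 \cdot 2 \left(-64\right) \left(-3\right)\right) + 33} = \frac{722}{\left(5 - 3456\right) + 33} = \frac{722}{-3451 + 33} = \frac{722}{-3418} = 722 \left(- \frac{1}{3418}\right) = - \frac{361}{1709}$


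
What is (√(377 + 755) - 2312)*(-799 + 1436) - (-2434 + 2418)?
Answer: -1472728 + 1274*√283 ≈ -1.4513e+6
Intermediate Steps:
(√(377 + 755) - 2312)*(-799 + 1436) - (-2434 + 2418) = (√1132 - 2312)*637 - 1*(-16) = (2*√283 - 2312)*637 + 16 = (-2312 + 2*√283)*637 + 16 = (-1472744 + 1274*√283) + 16 = -1472728 + 1274*√283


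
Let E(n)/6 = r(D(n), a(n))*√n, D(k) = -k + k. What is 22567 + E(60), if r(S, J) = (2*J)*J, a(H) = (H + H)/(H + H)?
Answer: 22567 + 24*√15 ≈ 22660.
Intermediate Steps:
a(H) = 1 (a(H) = (2*H)/((2*H)) = (2*H)*(1/(2*H)) = 1)
D(k) = 0
r(S, J) = 2*J²
E(n) = 12*√n (E(n) = 6*((2*1²)*√n) = 6*((2*1)*√n) = 6*(2*√n) = 12*√n)
22567 + E(60) = 22567 + 12*√60 = 22567 + 12*(2*√15) = 22567 + 24*√15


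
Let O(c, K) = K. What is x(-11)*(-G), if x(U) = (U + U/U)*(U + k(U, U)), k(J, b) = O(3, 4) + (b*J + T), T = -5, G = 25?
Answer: 27250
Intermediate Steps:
k(J, b) = -1 + J*b (k(J, b) = 4 + (b*J - 5) = 4 + (J*b - 5) = 4 + (-5 + J*b) = -1 + J*b)
x(U) = (1 + U)*(-1 + U + U²) (x(U) = (U + U/U)*(U + (-1 + U*U)) = (U + 1)*(U + (-1 + U²)) = (1 + U)*(-1 + U + U²))
x(-11)*(-G) = (-1 + (-11)³ + 2*(-11)²)*(-1*25) = (-1 - 1331 + 2*121)*(-25) = (-1 - 1331 + 242)*(-25) = -1090*(-25) = 27250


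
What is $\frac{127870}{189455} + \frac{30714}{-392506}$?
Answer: $\frac{4437082135}{7436222423} \approx 0.59669$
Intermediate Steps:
$\frac{127870}{189455} + \frac{30714}{-392506} = 127870 \cdot \frac{1}{189455} + 30714 \left(- \frac{1}{392506}\right) = \frac{25574}{37891} - \frac{15357}{196253} = \frac{4437082135}{7436222423}$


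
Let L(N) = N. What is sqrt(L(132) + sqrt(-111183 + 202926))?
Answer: sqrt(132 + sqrt(91743)) ≈ 20.854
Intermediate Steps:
sqrt(L(132) + sqrt(-111183 + 202926)) = sqrt(132 + sqrt(-111183 + 202926)) = sqrt(132 + sqrt(91743))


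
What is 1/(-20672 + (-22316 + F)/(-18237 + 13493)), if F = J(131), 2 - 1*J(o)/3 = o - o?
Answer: -2372/49022829 ≈ -4.8386e-5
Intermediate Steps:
J(o) = 6 (J(o) = 6 - 3*(o - o) = 6 - 3*0 = 6 + 0 = 6)
F = 6
1/(-20672 + (-22316 + F)/(-18237 + 13493)) = 1/(-20672 + (-22316 + 6)/(-18237 + 13493)) = 1/(-20672 - 22310/(-4744)) = 1/(-20672 - 22310*(-1/4744)) = 1/(-20672 + 11155/2372) = 1/(-49022829/2372) = -2372/49022829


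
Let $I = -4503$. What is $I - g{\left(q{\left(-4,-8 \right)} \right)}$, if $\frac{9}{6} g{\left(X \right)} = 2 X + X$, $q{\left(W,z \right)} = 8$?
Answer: $-4519$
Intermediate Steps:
$g{\left(X \right)} = 2 X$ ($g{\left(X \right)} = \frac{2 \left(2 X + X\right)}{3} = \frac{2 \cdot 3 X}{3} = 2 X$)
$I - g{\left(q{\left(-4,-8 \right)} \right)} = -4503 - 2 \cdot 8 = -4503 - 16 = -4519$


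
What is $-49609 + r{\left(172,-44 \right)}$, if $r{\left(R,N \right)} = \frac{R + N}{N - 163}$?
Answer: $- \frac{10269191}{207} \approx -49610.0$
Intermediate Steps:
$r{\left(R,N \right)} = \frac{N + R}{-163 + N}$
$-49609 + r{\left(172,-44 \right)} = -49609 + \frac{-44 + 172}{-163 - 44} = -49609 + \frac{1}{-207} \cdot 128 = -49609 - \frac{128}{207} = - \frac{10269191}{207}$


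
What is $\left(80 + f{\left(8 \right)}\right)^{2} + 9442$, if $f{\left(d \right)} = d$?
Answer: $17186$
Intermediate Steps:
$\left(80 + f{\left(8 \right)}\right)^{2} + 9442 = \left(80 + 8\right)^{2} + 9442 = 88^{2} + 9442 = 7744 + 9442 = 17186$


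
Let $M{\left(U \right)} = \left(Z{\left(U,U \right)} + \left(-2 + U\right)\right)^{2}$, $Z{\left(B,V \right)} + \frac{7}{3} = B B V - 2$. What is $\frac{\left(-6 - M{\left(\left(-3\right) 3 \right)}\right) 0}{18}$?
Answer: $0$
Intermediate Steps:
$Z{\left(B,V \right)} = - \frac{13}{3} + V B^{2}$ ($Z{\left(B,V \right)} = - \frac{7}{3} + \left(B B V - 2\right) = - \frac{7}{3} + \left(B^{2} V - 2\right) = - \frac{7}{3} + \left(V B^{2} - 2\right) = - \frac{7}{3} + \left(-2 + V B^{2}\right) = - \frac{13}{3} + V B^{2}$)
$M{\left(U \right)} = \left(- \frac{19}{3} + U + U^{3}\right)^{2}$ ($M{\left(U \right)} = \left(\left(- \frac{13}{3} + U U^{2}\right) + \left(-2 + U\right)\right)^{2} = \left(\left(- \frac{13}{3} + U^{3}\right) + \left(-2 + U\right)\right)^{2} = \left(- \frac{19}{3} + U + U^{3}\right)^{2}$)
$\frac{\left(-6 - M{\left(\left(-3\right) 3 \right)}\right) 0}{18} = \frac{\left(-6 - \frac{\left(-19 + 3 \left(\left(-3\right) 3\right) + 3 \left(\left(-3\right) 3\right)^{3}\right)^{2}}{9}\right) 0}{18} = \left(-6 - \frac{\left(-19 + 3 \left(-9\right) + 3 \left(-9\right)^{3}\right)^{2}}{9}\right) 0 \cdot \frac{1}{18} = \left(-6 - \frac{\left(-19 - 27 + 3 \left(-729\right)\right)^{2}}{9}\right) 0 \cdot \frac{1}{18} = \left(-6 - \frac{\left(-19 - 27 - 2187\right)^{2}}{9}\right) 0 \cdot \frac{1}{18} = \left(-6 - \frac{\left(-2233\right)^{2}}{9}\right) 0 \cdot \frac{1}{18} = \left(-6 - \frac{1}{9} \cdot 4986289\right) 0 \cdot \frac{1}{18} = \left(-6 - \frac{4986289}{9}\right) 0 \cdot \frac{1}{18} = \left(- \frac{4986343}{9}\right) 0 \cdot \frac{1}{18} = 0 \cdot \frac{1}{18} = 0$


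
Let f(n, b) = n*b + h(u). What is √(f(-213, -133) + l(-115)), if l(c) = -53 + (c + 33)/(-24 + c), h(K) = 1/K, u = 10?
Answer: √54633392610/1390 ≈ 168.16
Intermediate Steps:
h(K) = 1/K
f(n, b) = ⅒ + b*n (f(n, b) = n*b + 1/10 = b*n + ⅒ = ⅒ + b*n)
l(c) = -53 + (33 + c)/(-24 + c)
√(f(-213, -133) + l(-115)) = √((⅒ - 133*(-213)) + (1305 - 52*(-115))/(-24 - 115)) = √((⅒ + 28329) + (1305 + 5980)/(-139)) = √(283291/10 - 1/139*7285) = √(283291/10 - 7285/139) = √(39304599/1390) = √54633392610/1390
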